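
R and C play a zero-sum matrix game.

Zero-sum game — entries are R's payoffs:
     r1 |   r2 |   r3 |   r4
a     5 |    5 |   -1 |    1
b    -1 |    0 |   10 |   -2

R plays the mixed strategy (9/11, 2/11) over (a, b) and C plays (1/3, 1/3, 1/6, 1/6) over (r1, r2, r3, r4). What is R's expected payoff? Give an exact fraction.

32/11

Against (1/3, 1/3, 1/6, 1/6), each row's expected payoff is a: 10/3; b: 1.
Taking the (9/11, 2/11)-weighted average: (9/11)·(10/3) + (2/11)·(1) = 32/11.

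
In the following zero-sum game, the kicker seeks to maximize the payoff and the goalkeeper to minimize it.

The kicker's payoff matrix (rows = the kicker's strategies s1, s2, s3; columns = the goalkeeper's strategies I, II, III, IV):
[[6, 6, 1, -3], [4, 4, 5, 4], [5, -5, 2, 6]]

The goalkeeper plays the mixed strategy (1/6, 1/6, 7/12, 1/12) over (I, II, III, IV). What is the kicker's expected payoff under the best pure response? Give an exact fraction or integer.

55/12

s1: (6)·(1/6) + (6)·(1/6) + (1)·(7/12) + (-3)·(1/12) = 7/3.
s2: (4)·(1/6) + (4)·(1/6) + (5)·(7/12) + (4)·(1/12) = 55/12.
s3: (5)·(1/6) + (-5)·(1/6) + (2)·(7/12) + (6)·(1/12) = 5/3.
The best pure response is s2 with expected payoff 55/12.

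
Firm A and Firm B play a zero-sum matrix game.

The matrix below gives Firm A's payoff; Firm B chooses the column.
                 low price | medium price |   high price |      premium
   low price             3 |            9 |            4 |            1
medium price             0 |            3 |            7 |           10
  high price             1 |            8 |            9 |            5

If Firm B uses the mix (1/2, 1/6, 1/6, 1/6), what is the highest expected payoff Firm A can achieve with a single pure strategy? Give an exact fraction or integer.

low price: (3)·(1/2) + (9)·(1/6) + (4)·(1/6) + (1)·(1/6) = 23/6.
medium price: (0)·(1/2) + (3)·(1/6) + (7)·(1/6) + (10)·(1/6) = 10/3.
high price: (1)·(1/2) + (8)·(1/6) + (9)·(1/6) + (5)·(1/6) = 25/6.
The best pure response is high price with expected payoff 25/6.

25/6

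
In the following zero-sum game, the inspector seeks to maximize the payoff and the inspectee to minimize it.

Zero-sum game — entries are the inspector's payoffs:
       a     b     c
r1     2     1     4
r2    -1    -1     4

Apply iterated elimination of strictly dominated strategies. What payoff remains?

1

Column c is strictly dominated by a for the inspectee (2<4, -1<4); eliminate c.
Row r2 is strictly dominated by row r1 (2>-1, 1>-1); eliminate r2.
Column a is strictly dominated by b for the inspectee (1<2); eliminate a.
Only (r1, b) remains, with payoff 1.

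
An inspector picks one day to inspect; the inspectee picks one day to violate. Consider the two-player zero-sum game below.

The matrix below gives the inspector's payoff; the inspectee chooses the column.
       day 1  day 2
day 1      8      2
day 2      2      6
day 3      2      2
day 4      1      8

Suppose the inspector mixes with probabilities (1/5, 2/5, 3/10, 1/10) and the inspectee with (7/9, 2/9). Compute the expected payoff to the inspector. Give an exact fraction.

301/90

Against (7/9, 2/9), each row's expected payoff is day 1: 20/3; day 2: 26/9; day 3: 2; day 4: 23/9.
Taking the (1/5, 2/5, 3/10, 1/10)-weighted average: (1/5)·(20/3) + (2/5)·(26/9) + (3/10)·(2) + (1/10)·(23/9) = 301/90.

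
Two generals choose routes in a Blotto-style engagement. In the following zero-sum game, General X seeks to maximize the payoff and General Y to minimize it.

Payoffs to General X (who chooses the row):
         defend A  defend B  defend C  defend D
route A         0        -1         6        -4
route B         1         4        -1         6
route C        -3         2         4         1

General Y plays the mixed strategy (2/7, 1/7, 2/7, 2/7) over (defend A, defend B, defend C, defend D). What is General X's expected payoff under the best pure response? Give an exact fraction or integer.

route A: (0)·(2/7) + (-1)·(1/7) + (6)·(2/7) + (-4)·(2/7) = 3/7.
route B: (1)·(2/7) + (4)·(1/7) + (-1)·(2/7) + (6)·(2/7) = 16/7.
route C: (-3)·(2/7) + (2)·(1/7) + (4)·(2/7) + (1)·(2/7) = 6/7.
The best pure response is route B with expected payoff 16/7.

16/7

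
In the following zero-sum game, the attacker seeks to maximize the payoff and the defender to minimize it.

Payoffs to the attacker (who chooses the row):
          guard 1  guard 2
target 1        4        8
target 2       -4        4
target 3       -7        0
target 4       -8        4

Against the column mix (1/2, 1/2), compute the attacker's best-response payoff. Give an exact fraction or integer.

6

target 1: (4)·(1/2) + (8)·(1/2) = 6.
target 2: (-4)·(1/2) + (4)·(1/2) = 0.
target 3: (-7)·(1/2) + (0)·(1/2) = -7/2.
target 4: (-8)·(1/2) + (4)·(1/2) = -2.
The best pure response is target 1 with expected payoff 6.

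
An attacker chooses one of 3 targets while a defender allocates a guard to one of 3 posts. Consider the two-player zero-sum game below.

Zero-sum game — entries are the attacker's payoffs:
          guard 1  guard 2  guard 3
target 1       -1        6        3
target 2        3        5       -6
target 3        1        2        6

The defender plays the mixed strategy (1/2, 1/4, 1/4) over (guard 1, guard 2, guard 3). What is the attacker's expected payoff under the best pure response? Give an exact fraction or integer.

5/2

target 1: (-1)·(1/2) + (6)·(1/4) + (3)·(1/4) = 7/4.
target 2: (3)·(1/2) + (5)·(1/4) + (-6)·(1/4) = 5/4.
target 3: (1)·(1/2) + (2)·(1/4) + (6)·(1/4) = 5/2.
The best pure response is target 3 with expected payoff 5/2.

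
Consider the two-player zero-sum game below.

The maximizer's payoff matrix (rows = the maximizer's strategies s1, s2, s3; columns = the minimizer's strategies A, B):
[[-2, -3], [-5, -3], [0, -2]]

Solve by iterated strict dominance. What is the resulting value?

Row s2 is strictly dominated by row s3 (0>-5, -2>-3); eliminate s2.
Column A is strictly dominated by B for the minimizer (-3<-2, -2<0); eliminate A.
Row s1 is strictly dominated by row s3 (-2>-3); eliminate s1.
Only (s3, B) remains, with payoff -2.

-2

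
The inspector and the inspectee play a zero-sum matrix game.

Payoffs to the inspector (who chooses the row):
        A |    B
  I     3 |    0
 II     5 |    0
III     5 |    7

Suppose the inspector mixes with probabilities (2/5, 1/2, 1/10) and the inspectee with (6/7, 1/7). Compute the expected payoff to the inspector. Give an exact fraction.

Against (6/7, 1/7), each row's expected payoff is I: 18/7; II: 30/7; III: 37/7.
Taking the (2/5, 1/2, 1/10)-weighted average: (2/5)·(18/7) + (1/2)·(30/7) + (1/10)·(37/7) = 37/10.

37/10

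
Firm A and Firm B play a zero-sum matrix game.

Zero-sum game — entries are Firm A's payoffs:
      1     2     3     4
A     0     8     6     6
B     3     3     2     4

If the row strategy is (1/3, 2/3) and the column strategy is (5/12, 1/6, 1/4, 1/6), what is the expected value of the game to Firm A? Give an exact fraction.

29/9

Against (5/12, 1/6, 1/4, 1/6), each row's expected payoff is A: 23/6; B: 35/12.
Taking the (1/3, 2/3)-weighted average: (1/3)·(23/6) + (2/3)·(35/12) = 29/9.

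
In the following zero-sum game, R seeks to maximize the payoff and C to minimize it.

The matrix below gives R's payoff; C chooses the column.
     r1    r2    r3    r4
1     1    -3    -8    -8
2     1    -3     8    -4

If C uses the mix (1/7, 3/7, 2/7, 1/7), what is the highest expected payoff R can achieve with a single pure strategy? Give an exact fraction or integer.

1: (1)·(1/7) + (-3)·(3/7) + (-8)·(2/7) + (-8)·(1/7) = -32/7.
2: (1)·(1/7) + (-3)·(3/7) + (8)·(2/7) + (-4)·(1/7) = 4/7.
The best pure response is 2 with expected payoff 4/7.

4/7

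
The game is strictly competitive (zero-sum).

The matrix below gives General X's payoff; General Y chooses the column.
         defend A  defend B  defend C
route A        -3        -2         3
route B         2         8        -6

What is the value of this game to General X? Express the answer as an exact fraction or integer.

-6/7

Column defend B is strictly dominated by defend A for General Y (it gives General X more in every row).
The remaining 2×2 game on (route A, route B) × (defend A, defend C) has no saddle point. Let General X play route A with probability p; indifference gives −3p + 2(1−p) = 3p − 6(1−p), so p = 4/7.
Similarly General Y's optimal q on defend A is 9/14, and the value is -3·(9/14) + (3)·(5/14) = -6/7.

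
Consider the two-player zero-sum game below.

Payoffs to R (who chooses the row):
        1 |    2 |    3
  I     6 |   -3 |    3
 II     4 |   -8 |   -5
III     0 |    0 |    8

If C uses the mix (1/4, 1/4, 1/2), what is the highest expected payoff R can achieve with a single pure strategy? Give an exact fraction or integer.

4

I: (6)·(1/4) + (-3)·(1/4) + (3)·(1/2) = 9/4.
II: (4)·(1/4) + (-8)·(1/4) + (-5)·(1/2) = -7/2.
III: (0)·(1/4) + (0)·(1/4) + (8)·(1/2) = 4.
The best pure response is III with expected payoff 4.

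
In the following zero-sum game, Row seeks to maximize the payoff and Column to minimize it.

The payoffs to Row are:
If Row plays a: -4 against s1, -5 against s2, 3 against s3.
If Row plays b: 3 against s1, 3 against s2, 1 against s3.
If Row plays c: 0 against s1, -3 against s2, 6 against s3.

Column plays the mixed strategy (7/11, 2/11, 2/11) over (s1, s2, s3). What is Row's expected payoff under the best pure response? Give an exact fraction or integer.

a: (-4)·(7/11) + (-5)·(2/11) + (3)·(2/11) = -32/11.
b: (3)·(7/11) + (3)·(2/11) + (1)·(2/11) = 29/11.
c: (0)·(7/11) + (-3)·(2/11) + (6)·(2/11) = 6/11.
The best pure response is b with expected payoff 29/11.

29/11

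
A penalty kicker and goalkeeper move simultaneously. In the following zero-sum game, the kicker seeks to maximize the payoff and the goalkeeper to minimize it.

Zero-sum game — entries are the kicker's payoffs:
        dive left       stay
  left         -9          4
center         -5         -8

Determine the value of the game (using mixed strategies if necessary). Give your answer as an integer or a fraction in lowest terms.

Row minima are -9 and -8, so the kicker's maximin is -8; column maxima are -5 and 4, so the goalkeeper's minimax is -5. These differ, so the equilibrium is in mixed strategies.
Let the kicker play left with probability p. The goalkeeper is indifferent when −9p − 5(1−p) = 4p − 8(1−p), giving p = 3/16.
Let the goalkeeper play dive left with probability q. The kicker is indifferent when −9q + 4(1−q) = −5q − 8(1−q), giving q = 3/4.
The value is -9·(3/4) + (4)·(1/4) = -23/4.

-23/4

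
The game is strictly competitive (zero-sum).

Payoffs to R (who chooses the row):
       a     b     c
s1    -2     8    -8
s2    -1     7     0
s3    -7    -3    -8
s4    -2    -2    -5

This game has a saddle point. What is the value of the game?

Row minima: -8, -1, -8, -5 → R's maximin is -1.
Column maxima: -1, 8, 0 → C's minimax is -1.
They coincide at (s2, a), so the value is -1.

-1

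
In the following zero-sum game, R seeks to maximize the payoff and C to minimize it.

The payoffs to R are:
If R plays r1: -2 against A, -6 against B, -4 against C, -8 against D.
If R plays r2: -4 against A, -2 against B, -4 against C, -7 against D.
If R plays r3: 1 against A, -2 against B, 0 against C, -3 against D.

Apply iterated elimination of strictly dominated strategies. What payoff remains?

-3

Column A is strictly dominated by D for C (-8<-2, -7<-4, -3<1); eliminate A.
Row r1 is strictly dominated by row r3 (-2>-6, 0>-4, -3>-8); eliminate r1.
Column B is strictly dominated by D for C (-7<-2, -3<-2); eliminate B.
Column C is strictly dominated by D for C (-7<-4, -3<0); eliminate C.
Row r2 is strictly dominated by row r3 (-3>-7); eliminate r2.
Only (r3, D) remains, with payoff -3.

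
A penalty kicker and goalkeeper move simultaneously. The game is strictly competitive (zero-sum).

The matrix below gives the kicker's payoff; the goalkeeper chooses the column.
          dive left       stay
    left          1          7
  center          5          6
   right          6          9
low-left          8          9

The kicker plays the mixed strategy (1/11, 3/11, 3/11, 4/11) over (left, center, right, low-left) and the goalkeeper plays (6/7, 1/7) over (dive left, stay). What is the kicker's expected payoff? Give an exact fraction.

Against (6/7, 1/7), each row's expected payoff is left: 13/7; center: 36/7; right: 45/7; low-left: 57/7.
Taking the (1/11, 3/11, 3/11, 4/11)-weighted average: (1/11)·(13/7) + (3/11)·(36/7) + (3/11)·(45/7) + (4/11)·(57/7) = 44/7.

44/7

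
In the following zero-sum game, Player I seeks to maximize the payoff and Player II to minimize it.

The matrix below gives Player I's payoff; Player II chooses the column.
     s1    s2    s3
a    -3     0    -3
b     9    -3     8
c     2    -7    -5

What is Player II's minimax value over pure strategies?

The worst case (largest entry) in each column is s1: 9, s2: 0, s3: 8.
The best (smallest) of these is 0.

0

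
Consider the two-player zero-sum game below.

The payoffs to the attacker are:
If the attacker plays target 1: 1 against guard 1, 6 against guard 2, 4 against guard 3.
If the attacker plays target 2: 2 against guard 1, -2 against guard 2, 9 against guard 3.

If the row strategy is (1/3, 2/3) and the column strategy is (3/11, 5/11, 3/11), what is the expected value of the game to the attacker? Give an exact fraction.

Against (3/11, 5/11, 3/11), each row's expected payoff is target 1: 45/11; target 2: 23/11.
Taking the (1/3, 2/3)-weighted average: (1/3)·(45/11) + (2/3)·(23/11) = 91/33.

91/33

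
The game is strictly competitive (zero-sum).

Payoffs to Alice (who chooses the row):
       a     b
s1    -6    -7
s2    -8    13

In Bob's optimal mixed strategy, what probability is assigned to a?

Row minima are -7 and -8, so Alice's maximin is -7; column maxima are -6 and 13, so Bob's minimax is -6. These differ, so the equilibrium is in mixed strategies.
Let Bob play a with probability q. Alice is indifferent when −6q − 7(1−q) = −8q + 13(1−q), giving q = 10/11.

10/11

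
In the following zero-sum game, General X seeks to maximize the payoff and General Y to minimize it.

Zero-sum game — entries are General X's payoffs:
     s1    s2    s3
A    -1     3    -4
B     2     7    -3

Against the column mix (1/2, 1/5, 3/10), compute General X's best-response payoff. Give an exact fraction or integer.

3/2

A: (-1)·(1/2) + (3)·(1/5) + (-4)·(3/10) = -11/10.
B: (2)·(1/2) + (7)·(1/5) + (-3)·(3/10) = 3/2.
The best pure response is B with expected payoff 3/2.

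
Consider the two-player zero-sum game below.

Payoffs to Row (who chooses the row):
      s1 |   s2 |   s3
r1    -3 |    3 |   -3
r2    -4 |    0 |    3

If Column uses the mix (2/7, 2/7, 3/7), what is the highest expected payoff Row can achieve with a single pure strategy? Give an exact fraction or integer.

r1: (-3)·(2/7) + (3)·(2/7) + (-3)·(3/7) = -9/7.
r2: (-4)·(2/7) + (0)·(2/7) + (3)·(3/7) = 1/7.
The best pure response is r2 with expected payoff 1/7.

1/7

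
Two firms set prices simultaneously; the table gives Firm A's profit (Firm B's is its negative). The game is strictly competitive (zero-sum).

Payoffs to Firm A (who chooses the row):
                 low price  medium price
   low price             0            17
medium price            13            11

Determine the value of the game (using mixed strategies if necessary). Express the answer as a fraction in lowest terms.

Row minima are 0 and 11, so Firm A's maximin is 11; column maxima are 13 and 17, so Firm B's minimax is 13. These differ, so the equilibrium is in mixed strategies.
Let Firm A play low price with probability p. Firm B is indifferent when 13(1−p) = 17p + 11(1−p), giving p = 2/19.
Let Firm B play low price with probability q. Firm A is indifferent when 17(1−q) = 13q + 11(1−q), giving q = 6/19.
The value is 0·(6/19) + (17)·(13/19) = 221/19.

221/19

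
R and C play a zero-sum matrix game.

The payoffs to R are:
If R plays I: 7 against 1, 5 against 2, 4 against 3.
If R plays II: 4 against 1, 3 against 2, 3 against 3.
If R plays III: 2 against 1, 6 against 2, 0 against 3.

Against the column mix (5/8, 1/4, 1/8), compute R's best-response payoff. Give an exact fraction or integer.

49/8

I: (7)·(5/8) + (5)·(1/4) + (4)·(1/8) = 49/8.
II: (4)·(5/8) + (3)·(1/4) + (3)·(1/8) = 29/8.
III: (2)·(5/8) + (6)·(1/4) + (0)·(1/8) = 11/4.
The best pure response is I with expected payoff 49/8.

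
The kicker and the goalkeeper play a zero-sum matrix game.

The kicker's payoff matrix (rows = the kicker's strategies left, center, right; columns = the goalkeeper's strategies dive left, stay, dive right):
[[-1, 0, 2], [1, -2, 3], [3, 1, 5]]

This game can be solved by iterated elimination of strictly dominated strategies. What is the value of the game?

1

Row left is strictly dominated by row right (3>-1, 1>0, 5>2); eliminate left.
Column dive right is strictly dominated by dive left for the goalkeeper (1<3, 3<5); eliminate dive right.
Column dive left is strictly dominated by stay for the goalkeeper (-2<1, 1<3); eliminate dive left.
Row center is strictly dominated by row right (1>-2); eliminate center.
Only (right, stay) remains, with payoff 1.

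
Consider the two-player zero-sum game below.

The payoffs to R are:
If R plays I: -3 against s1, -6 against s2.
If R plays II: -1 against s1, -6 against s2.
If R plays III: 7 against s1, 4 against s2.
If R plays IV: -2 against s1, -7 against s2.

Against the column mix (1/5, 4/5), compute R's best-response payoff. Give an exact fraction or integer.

23/5

I: (-3)·(1/5) + (-6)·(4/5) = -27/5.
II: (-1)·(1/5) + (-6)·(4/5) = -5.
III: (7)·(1/5) + (4)·(4/5) = 23/5.
IV: (-2)·(1/5) + (-7)·(4/5) = -6.
The best pure response is III with expected payoff 23/5.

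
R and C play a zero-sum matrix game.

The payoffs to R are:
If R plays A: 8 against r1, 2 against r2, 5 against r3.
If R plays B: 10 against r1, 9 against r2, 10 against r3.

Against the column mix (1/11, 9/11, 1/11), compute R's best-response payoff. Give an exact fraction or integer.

101/11

A: (8)·(1/11) + (2)·(9/11) + (5)·(1/11) = 31/11.
B: (10)·(1/11) + (9)·(9/11) + (10)·(1/11) = 101/11.
The best pure response is B with expected payoff 101/11.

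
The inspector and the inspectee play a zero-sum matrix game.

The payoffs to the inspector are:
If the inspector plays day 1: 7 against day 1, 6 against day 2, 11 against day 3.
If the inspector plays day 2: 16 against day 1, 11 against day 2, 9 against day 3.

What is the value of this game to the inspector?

67/7

Column day 1 is strictly dominated by day 2 for the inspectee (it gives the inspector more in every row).
The remaining 2×2 game on (day 1, day 2) × (day 2, day 3) has no saddle point. Let the inspector play day 1 with probability p; indifference gives 6p + 11(1−p) = 11p + 9(1−p), so p = 2/7.
Similarly the inspectee's optimal q on day 2 is 2/7, and the value is 6·(2/7) + (11)·(5/7) = 67/7.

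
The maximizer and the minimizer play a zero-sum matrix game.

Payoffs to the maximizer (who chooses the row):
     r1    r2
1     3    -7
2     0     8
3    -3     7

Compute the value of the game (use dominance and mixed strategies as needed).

Row 3 is strictly dominated by row 2, so the maximizer never plays it.
The remaining 2×2 game on (1, 2) × (r1, r2) has no saddle point. Let the maximizer play 1 with probability p; indifference gives 3p = −7p + 8(1−p), so p = 4/9.
Similarly the minimizer's optimal q on r1 is 5/6, and the value is 3·(5/6) + (-7)·(1/6) = 4/3.

4/3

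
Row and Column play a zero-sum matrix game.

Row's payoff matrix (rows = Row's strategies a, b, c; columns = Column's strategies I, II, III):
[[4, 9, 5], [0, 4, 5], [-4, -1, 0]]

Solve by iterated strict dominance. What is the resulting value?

Column II is strictly dominated by I for Column (4<9, 0<4, -4<-1); eliminate II.
Column III is strictly dominated by I for Column (4<5, 0<5, -4<0); eliminate III.
Row b is strictly dominated by row a (4>0); eliminate b.
Row c is strictly dominated by row a (4>-4); eliminate c.
Only (a, I) remains, with payoff 4.

4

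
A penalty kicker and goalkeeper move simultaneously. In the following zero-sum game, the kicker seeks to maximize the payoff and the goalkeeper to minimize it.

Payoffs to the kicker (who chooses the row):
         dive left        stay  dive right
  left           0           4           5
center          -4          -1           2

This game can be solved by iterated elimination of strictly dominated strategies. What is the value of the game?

Column dive right is strictly dominated by dive left for the goalkeeper (0<5, -4<2); eliminate dive right.
Row center is strictly dominated by row left (0>-4, 4>-1); eliminate center.
Column stay is strictly dominated by dive left for the goalkeeper (0<4); eliminate stay.
Only (left, dive left) remains, with payoff 0.

0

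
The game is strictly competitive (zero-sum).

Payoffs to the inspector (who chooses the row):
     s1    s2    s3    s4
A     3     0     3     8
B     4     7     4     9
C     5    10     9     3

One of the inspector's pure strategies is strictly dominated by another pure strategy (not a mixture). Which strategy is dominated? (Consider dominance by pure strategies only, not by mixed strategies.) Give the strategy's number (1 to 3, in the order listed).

1

Compare A with B: 4 > 3, 7 > 0, 4 > 3, 9 > 8.
So B strictly dominates A for the inspector; A is strictly dominated.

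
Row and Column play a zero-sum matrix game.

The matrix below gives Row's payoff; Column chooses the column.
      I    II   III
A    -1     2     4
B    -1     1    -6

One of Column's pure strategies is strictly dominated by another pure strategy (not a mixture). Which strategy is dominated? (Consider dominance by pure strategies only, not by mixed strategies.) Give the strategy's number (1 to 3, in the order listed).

Column prefers columns that give Row less. Compare II with I: -1 < 2, -1 < 1.
So I strictly dominates II for Column; II is strictly dominated.

2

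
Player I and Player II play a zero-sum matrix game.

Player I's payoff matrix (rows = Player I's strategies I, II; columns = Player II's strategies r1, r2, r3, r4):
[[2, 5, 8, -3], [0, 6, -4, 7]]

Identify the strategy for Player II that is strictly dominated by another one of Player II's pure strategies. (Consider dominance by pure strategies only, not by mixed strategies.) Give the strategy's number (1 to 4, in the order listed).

Player II prefers columns that give Player I less. Compare r2 with r1: 2 < 5, 0 < 6.
So r1 strictly dominates r2 for Player II; r2 is strictly dominated.

2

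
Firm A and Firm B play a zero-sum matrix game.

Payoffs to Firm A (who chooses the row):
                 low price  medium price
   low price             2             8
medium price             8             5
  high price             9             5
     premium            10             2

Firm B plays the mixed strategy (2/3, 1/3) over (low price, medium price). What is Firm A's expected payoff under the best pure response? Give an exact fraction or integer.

23/3

low price: (2)·(2/3) + (8)·(1/3) = 4.
medium price: (8)·(2/3) + (5)·(1/3) = 7.
high price: (9)·(2/3) + (5)·(1/3) = 23/3.
premium: (10)·(2/3) + (2)·(1/3) = 22/3.
The best pure response is high price with expected payoff 23/3.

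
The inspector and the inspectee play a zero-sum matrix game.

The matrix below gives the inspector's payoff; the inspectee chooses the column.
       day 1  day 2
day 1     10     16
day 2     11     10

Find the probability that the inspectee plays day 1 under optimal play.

6/7

Row minima are 10 and 10, so the inspector's maximin is 10; column maxima are 11 and 16, so the inspectee's minimax is 11. These differ, so the equilibrium is in mixed strategies.
Let the inspectee play day 1 with probability q. The inspector is indifferent when 10q + 16(1−q) = 11q + 10(1−q), giving q = 6/7.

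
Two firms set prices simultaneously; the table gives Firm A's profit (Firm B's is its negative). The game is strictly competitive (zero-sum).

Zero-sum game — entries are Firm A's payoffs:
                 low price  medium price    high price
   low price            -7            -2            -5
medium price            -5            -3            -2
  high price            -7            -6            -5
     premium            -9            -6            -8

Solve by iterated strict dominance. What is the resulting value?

Row premium is strictly dominated by row low price (-7>-9, -2>-6, -5>-8); eliminate premium.
Row high price is strictly dominated by row medium price (-5>-7, -3>-6, -2>-5); eliminate high price.
Column medium price is strictly dominated by low price for Firm B (-7<-2, -5<-3); eliminate medium price.
Column high price is strictly dominated by low price for Firm B (-7<-5, -5<-2); eliminate high price.
Row low price is strictly dominated by row medium price (-5>-7); eliminate low price.
Only (medium price, low price) remains, with payoff -5.

-5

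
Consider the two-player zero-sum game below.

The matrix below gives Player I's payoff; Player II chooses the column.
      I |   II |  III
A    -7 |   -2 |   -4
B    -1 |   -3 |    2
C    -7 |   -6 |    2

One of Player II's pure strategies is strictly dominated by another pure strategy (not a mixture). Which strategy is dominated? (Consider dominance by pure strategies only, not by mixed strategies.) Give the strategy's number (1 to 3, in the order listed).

Player II prefers columns that give Player I less. Compare III with I: -7 < -4, -1 < 2, -7 < 2.
So I strictly dominates III for Player II; III is strictly dominated.

3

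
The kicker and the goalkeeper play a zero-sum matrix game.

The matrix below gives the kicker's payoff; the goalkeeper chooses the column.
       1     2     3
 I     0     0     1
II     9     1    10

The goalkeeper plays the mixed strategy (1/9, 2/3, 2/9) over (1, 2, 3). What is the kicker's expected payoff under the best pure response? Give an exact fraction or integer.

I: (0)·(1/9) + (0)·(2/3) + (1)·(2/9) = 2/9.
II: (9)·(1/9) + (1)·(2/3) + (10)·(2/9) = 35/9.
The best pure response is II with expected payoff 35/9.

35/9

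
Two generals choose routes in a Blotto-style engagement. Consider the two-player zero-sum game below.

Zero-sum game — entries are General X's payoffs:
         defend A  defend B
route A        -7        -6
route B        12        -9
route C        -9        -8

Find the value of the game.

Row route C is strictly dominated by row route A, so General X never plays it.
The remaining 2×2 game on (route A, route B) × (defend A, defend B) has no saddle point. Let General X play route A with probability p; indifference gives −7p + 12(1−p) = −6p − 9(1−p), so p = 21/22.
Similarly General Y's optimal q on defend A is 3/22, and the value is -7·(3/22) + (-6)·(19/22) = -135/22.

-135/22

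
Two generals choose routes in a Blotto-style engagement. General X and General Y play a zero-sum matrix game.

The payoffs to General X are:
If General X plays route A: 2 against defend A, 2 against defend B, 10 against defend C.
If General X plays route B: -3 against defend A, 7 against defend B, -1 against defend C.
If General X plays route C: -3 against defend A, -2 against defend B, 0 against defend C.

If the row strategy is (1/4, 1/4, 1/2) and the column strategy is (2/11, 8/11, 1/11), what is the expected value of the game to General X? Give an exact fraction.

Against (2/11, 8/11, 1/11), each row's expected payoff is route A: 30/11; route B: 49/11; route C: -2.
Taking the (1/4, 1/4, 1/2)-weighted average: (1/4)·(30/11) + (1/4)·(49/11) + (1/2)·(-2) = 35/44.

35/44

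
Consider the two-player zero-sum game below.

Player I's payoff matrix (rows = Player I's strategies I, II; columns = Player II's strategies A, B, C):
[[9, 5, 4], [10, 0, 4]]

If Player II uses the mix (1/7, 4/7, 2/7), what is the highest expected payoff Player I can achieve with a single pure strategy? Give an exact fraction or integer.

37/7

I: (9)·(1/7) + (5)·(4/7) + (4)·(2/7) = 37/7.
II: (10)·(1/7) + (0)·(4/7) + (4)·(2/7) = 18/7.
The best pure response is I with expected payoff 37/7.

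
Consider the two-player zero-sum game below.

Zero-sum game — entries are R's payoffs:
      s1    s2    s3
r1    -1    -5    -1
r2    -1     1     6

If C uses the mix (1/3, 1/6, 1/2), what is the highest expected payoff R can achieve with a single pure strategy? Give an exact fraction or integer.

17/6

r1: (-1)·(1/3) + (-5)·(1/6) + (-1)·(1/2) = -5/3.
r2: (-1)·(1/3) + (1)·(1/6) + (6)·(1/2) = 17/6.
The best pure response is r2 with expected payoff 17/6.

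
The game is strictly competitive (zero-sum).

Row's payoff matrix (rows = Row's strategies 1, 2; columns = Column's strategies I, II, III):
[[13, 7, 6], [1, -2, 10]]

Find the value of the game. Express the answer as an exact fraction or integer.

82/13

Column I is strictly dominated by II for Column (it gives Row more in every row).
The remaining 2×2 game on (1, 2) × (II, III) has no saddle point. Let Row play 1 with probability p; indifference gives 7p − 2(1−p) = 6p + 10(1−p), so p = 12/13.
Similarly Column's optimal q on II is 4/13, and the value is 7·(4/13) + (6)·(9/13) = 82/13.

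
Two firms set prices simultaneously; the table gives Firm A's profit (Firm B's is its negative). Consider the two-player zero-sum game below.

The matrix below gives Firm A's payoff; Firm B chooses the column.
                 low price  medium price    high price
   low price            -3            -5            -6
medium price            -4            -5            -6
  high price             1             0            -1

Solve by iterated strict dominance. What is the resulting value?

-1

Row low price is strictly dominated by row high price (1>-3, 0>-5, -1>-6); eliminate low price.
Column medium price is strictly dominated by high price for Firm B (-6<-5, -1<0); eliminate medium price.
Row medium price is strictly dominated by row high price (1>-4, -1>-6); eliminate medium price.
Column low price is strictly dominated by high price for Firm B (-1<1); eliminate low price.
Only (high price, high price) remains, with payoff -1.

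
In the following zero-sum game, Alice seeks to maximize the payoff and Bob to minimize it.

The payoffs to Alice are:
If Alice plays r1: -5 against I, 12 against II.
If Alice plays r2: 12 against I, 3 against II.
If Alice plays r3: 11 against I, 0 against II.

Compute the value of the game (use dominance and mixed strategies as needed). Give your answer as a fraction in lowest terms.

Row r3 is strictly dominated by row r2, so Alice never plays it.
The remaining 2×2 game on (r1, r2) × (I, II) has no saddle point. Let Alice play r1 with probability p; indifference gives −5p + 12(1−p) = 12p + 3(1−p), so p = 9/26.
Similarly Bob's optimal q on I is 9/26, and the value is -5·(9/26) + (12)·(17/26) = 159/26.

159/26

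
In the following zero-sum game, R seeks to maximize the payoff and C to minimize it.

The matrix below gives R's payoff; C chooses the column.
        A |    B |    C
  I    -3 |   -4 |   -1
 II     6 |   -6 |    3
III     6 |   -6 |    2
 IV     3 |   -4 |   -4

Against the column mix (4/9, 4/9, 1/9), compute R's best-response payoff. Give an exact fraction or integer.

1/3

I: (-3)·(4/9) + (-4)·(4/9) + (-1)·(1/9) = -29/9.
II: (6)·(4/9) + (-6)·(4/9) + (3)·(1/9) = 1/3.
III: (6)·(4/9) + (-6)·(4/9) + (2)·(1/9) = 2/9.
IV: (3)·(4/9) + (-4)·(4/9) + (-4)·(1/9) = -8/9.
The best pure response is II with expected payoff 1/3.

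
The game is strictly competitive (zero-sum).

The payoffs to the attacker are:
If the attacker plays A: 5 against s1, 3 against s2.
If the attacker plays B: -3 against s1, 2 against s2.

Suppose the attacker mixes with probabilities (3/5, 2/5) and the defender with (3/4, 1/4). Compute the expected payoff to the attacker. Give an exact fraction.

Against (3/4, 1/4), each row's expected payoff is A: 9/2; B: -7/4.
Taking the (3/5, 2/5)-weighted average: (3/5)·(9/2) + (2/5)·(-7/4) = 2.

2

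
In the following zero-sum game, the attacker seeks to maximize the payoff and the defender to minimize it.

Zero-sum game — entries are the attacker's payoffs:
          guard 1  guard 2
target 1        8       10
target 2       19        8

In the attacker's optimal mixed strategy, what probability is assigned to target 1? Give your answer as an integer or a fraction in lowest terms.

11/13

Row minima are 8 and 8, so the attacker's maximin is 8; column maxima are 19 and 10, so the defender's minimax is 10. These differ, so the equilibrium is in mixed strategies.
Let the attacker play target 1 with probability p. The defender is indifferent when 8p + 19(1−p) = 10p + 8(1−p), giving p = 11/13.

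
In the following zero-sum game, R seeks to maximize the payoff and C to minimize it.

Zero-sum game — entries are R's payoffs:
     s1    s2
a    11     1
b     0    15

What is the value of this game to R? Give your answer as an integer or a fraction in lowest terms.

33/5

Row minima are 1 and 0, so R's maximin is 1; column maxima are 11 and 15, so C's minimax is 11. These differ, so the equilibrium is in mixed strategies.
Let R play a with probability p. C is indifferent when 11p = p + 15(1−p), giving p = 3/5.
Let C play s1 with probability q. R is indifferent when 11q + (1−q) = 15(1−q), giving q = 14/25.
The value is 11·(14/25) + (1)·(11/25) = 33/5.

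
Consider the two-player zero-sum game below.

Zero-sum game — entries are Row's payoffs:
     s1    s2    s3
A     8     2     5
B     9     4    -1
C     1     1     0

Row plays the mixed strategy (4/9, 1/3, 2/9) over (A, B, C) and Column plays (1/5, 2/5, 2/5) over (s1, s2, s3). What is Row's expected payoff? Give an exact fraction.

139/45

Against (1/5, 2/5, 2/5), each row's expected payoff is A: 22/5; B: 3; C: 3/5.
Taking the (4/9, 1/3, 2/9)-weighted average: (4/9)·(22/5) + (1/3)·(3) + (2/9)·(3/5) = 139/45.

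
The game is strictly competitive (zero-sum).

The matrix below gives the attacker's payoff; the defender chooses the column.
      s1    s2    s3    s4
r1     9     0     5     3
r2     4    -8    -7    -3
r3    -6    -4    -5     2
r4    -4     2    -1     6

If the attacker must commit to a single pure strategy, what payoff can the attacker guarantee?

The worst-case payoff for each row is r1: 0, r2: -8, r3: -6, r4: -4.
The best of these is 0.

0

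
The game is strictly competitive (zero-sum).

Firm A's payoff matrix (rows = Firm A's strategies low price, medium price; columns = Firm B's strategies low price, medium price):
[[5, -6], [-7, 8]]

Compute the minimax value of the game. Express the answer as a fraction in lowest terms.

Row minima are -6 and -7, so Firm A's maximin is -6; column maxima are 5 and 8, so Firm B's minimax is 5. These differ, so the equilibrium is in mixed strategies.
Let Firm A play low price with probability p. Firm B is indifferent when 5p − 7(1−p) = −6p + 8(1−p), giving p = 15/26.
Let Firm B play low price with probability q. Firm A is indifferent when 5q − 6(1−q) = −7q + 8(1−q), giving q = 7/13.
The value is 5·(7/13) + (-6)·(6/13) = -1/13.

-1/13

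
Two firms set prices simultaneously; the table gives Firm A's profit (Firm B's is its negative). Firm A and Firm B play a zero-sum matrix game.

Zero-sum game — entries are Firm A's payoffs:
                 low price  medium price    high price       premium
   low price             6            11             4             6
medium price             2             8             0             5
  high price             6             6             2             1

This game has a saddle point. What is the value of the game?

Row minima: 4, 0, 1 → Firm A's maximin is 4.
Column maxima: 6, 11, 4, 6 → Firm B's minimax is 4.
They coincide at (low price, high price), so the value is 4.

4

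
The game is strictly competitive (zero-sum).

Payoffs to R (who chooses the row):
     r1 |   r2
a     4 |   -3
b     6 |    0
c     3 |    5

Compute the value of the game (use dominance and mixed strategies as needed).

Row a is strictly dominated by row b, so R never plays it.
The remaining 2×2 game on (b, c) × (r1, r2) has no saddle point. Let R play b with probability p; indifference gives 6p + 3(1−p) = 5(1−p), so p = 1/4.
Similarly C's optimal q on r1 is 5/8, and the value is 6·(5/8) + (0)·(3/8) = 15/4.

15/4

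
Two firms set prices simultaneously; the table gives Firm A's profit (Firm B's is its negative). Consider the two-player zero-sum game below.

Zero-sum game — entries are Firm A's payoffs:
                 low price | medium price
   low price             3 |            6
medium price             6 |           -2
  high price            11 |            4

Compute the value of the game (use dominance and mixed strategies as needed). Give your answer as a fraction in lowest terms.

Row medium price is strictly dominated by row high price, so Firm A never plays it.
The remaining 2×2 game on (low price, high price) × (low price, medium price) has no saddle point. Let Firm A play low price with probability p; indifference gives 3p + 11(1−p) = 6p + 4(1−p), so p = 7/10.
Similarly Firm B's optimal q on low price is 1/5, and the value is 3·(1/5) + (6)·(4/5) = 27/5.

27/5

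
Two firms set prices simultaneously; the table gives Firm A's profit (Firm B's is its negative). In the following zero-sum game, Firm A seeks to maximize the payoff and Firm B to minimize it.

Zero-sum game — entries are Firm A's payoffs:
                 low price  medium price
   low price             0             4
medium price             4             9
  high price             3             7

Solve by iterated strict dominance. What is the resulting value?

4

Row high price is strictly dominated by row medium price (4>3, 9>7); eliminate high price.
Row low price is strictly dominated by row medium price (4>0, 9>4); eliminate low price.
Column medium price is strictly dominated by low price for Firm B (4<9); eliminate medium price.
Only (medium price, low price) remains, with payoff 4.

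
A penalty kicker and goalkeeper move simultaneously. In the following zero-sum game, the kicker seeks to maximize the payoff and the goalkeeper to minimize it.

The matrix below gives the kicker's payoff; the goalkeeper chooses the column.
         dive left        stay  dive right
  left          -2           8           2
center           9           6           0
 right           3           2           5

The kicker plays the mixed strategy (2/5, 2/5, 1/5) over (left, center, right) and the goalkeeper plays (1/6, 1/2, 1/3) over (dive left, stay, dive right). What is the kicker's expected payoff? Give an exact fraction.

Against (1/6, 1/2, 1/3), each row's expected payoff is left: 13/3; center: 9/2; right: 19/6.
Taking the (2/5, 2/5, 1/5)-weighted average: (2/5)·(13/3) + (2/5)·(9/2) + (1/5)·(19/6) = 25/6.

25/6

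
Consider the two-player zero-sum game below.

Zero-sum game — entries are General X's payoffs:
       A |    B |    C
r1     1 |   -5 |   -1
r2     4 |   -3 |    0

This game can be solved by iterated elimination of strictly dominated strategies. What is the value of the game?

-3

Column C is strictly dominated by B for General Y (-5<-1, -3<0); eliminate C.
Column A is strictly dominated by B for General Y (-5<1, -3<4); eliminate A.
Row r1 is strictly dominated by row r2 (-3>-5); eliminate r1.
Only (r2, B) remains, with payoff -3.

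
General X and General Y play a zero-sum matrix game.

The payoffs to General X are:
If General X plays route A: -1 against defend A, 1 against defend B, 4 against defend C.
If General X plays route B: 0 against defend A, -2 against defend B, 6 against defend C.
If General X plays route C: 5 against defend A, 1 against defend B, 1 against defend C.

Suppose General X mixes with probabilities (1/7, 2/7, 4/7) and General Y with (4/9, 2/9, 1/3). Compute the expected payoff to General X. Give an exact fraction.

Against (4/9, 2/9, 1/3), each row's expected payoff is route A: 10/9; route B: 14/9; route C: 25/9.
Taking the (1/7, 2/7, 4/7)-weighted average: (1/7)·(10/9) + (2/7)·(14/9) + (4/7)·(25/9) = 46/21.

46/21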